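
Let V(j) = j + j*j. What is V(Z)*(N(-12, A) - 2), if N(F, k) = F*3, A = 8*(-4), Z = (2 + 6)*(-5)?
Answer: -59280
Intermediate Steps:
Z = -40 (Z = 8*(-5) = -40)
A = -32
V(j) = j + j**2
N(F, k) = 3*F
V(Z)*(N(-12, A) - 2) = (-40*(1 - 40))*(3*(-12) - 2) = (-40*(-39))*(-36 - 2) = 1560*(-38) = -59280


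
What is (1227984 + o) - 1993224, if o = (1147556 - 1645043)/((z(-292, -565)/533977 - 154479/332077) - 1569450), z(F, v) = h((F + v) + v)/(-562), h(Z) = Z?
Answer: -19947639432116907335641759/26067178525605299842 ≈ -7.6524e+5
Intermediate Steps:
z(F, v) = -v/281 - F/562 (z(F, v) = ((F + v) + v)/(-562) = (F + 2*v)*(-1/562) = -v/281 - F/562)
o = 8262817292315450321/26067178525605299842 (o = (1147556 - 1645043)/(((-1/281*(-565) - 1/562*(-292))/533977 - 154479/332077) - 1569450) = -497487/(((565/281 + 146/281)*(1/533977) - 154479*1/332077) - 1569450) = -497487/(((711/281)*(1/533977) - 154479/332077) - 1569450) = -497487/((711/150047537 - 154479/332077) - 1569450) = -497487/(-23178957361476/49827335944349 - 1569450) = -497487/(-78201535576815899526/49827335944349) = -497487*(-49827335944349/78201535576815899526) = 8262817292315450321/26067178525605299842 ≈ 0.31698)
(1227984 + o) - 1993224 = (1227984 + 8262817292315450321/26067178525605299842) - 1993224 = 32010086417404190836628849/26067178525605299842 - 1993224 = -19947639432116907335641759/26067178525605299842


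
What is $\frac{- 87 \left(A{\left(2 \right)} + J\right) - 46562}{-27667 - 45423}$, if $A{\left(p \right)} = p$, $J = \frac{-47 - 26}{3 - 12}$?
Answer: $\frac{28465}{43854} \approx 0.64909$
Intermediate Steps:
$J = \frac{73}{9}$ ($J = - \frac{73}{-9} = \left(-73\right) \left(- \frac{1}{9}\right) = \frac{73}{9} \approx 8.1111$)
$\frac{- 87 \left(A{\left(2 \right)} + J\right) - 46562}{-27667 - 45423} = \frac{- 87 \left(2 + \frac{73}{9}\right) - 46562}{-27667 - 45423} = \frac{\left(-87\right) \frac{91}{9} - 46562}{-73090} = \left(- \frac{2639}{3} - 46562\right) \left(- \frac{1}{73090}\right) = \left(- \frac{142325}{3}\right) \left(- \frac{1}{73090}\right) = \frac{28465}{43854}$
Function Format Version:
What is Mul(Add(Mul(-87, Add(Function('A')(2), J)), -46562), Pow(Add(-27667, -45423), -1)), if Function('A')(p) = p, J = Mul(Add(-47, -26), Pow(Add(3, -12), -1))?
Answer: Rational(28465, 43854) ≈ 0.64909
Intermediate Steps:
J = Rational(73, 9) (J = Mul(-73, Pow(-9, -1)) = Mul(-73, Rational(-1, 9)) = Rational(73, 9) ≈ 8.1111)
Mul(Add(Mul(-87, Add(Function('A')(2), J)), -46562), Pow(Add(-27667, -45423), -1)) = Mul(Add(Mul(-87, Add(2, Rational(73, 9))), -46562), Pow(Add(-27667, -45423), -1)) = Mul(Add(Mul(-87, Rational(91, 9)), -46562), Pow(-73090, -1)) = Mul(Add(Rational(-2639, 3), -46562), Rational(-1, 73090)) = Mul(Rational(-142325, 3), Rational(-1, 73090)) = Rational(28465, 43854)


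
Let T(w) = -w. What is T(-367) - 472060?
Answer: -471693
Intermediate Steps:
T(-367) - 472060 = -1*(-367) - 472060 = 367 - 472060 = -471693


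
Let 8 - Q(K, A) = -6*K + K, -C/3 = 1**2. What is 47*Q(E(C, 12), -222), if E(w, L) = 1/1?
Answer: 611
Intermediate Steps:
C = -3 (C = -3*1**2 = -3*1 = -3)
E(w, L) = 1 (E(w, L) = 1*1 = 1)
Q(K, A) = 8 + 5*K (Q(K, A) = 8 - (-6*K + K) = 8 - (-5)*K = 8 + 5*K)
47*Q(E(C, 12), -222) = 47*(8 + 5*1) = 47*(8 + 5) = 47*13 = 611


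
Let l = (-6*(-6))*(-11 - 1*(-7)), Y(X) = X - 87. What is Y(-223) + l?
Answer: -454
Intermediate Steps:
Y(X) = -87 + X
l = -144 (l = 36*(-11 + 7) = 36*(-4) = -144)
Y(-223) + l = (-87 - 223) - 144 = -310 - 144 = -454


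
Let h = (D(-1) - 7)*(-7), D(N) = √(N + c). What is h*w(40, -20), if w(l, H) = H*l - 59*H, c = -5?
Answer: 18620 - 2660*I*√6 ≈ 18620.0 - 6515.6*I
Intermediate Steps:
D(N) = √(-5 + N) (D(N) = √(N - 5) = √(-5 + N))
w(l, H) = -59*H + H*l
h = 49 - 7*I*√6 (h = (√(-5 - 1) - 7)*(-7) = (√(-6) - 7)*(-7) = (I*√6 - 7)*(-7) = (-7 + I*√6)*(-7) = 49 - 7*I*√6 ≈ 49.0 - 17.146*I)
h*w(40, -20) = (49 - 7*I*√6)*(-20*(-59 + 40)) = (49 - 7*I*√6)*(-20*(-19)) = (49 - 7*I*√6)*380 = 18620 - 2660*I*√6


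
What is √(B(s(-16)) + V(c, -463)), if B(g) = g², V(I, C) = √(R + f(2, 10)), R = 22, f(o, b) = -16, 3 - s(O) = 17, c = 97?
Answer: √(196 + √6) ≈ 14.087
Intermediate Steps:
s(O) = -14 (s(O) = 3 - 1*17 = 3 - 17 = -14)
V(I, C) = √6 (V(I, C) = √(22 - 16) = √6)
√(B(s(-16)) + V(c, -463)) = √((-14)² + √6) = √(196 + √6)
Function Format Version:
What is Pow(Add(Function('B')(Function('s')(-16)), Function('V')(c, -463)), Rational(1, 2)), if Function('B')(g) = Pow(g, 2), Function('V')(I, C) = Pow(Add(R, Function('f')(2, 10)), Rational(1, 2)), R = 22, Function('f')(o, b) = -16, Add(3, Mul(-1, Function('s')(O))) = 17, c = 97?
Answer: Pow(Add(196, Pow(6, Rational(1, 2))), Rational(1, 2)) ≈ 14.087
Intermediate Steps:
Function('s')(O) = -14 (Function('s')(O) = Add(3, Mul(-1, 17)) = Add(3, -17) = -14)
Function('V')(I, C) = Pow(6, Rational(1, 2)) (Function('V')(I, C) = Pow(Add(22, -16), Rational(1, 2)) = Pow(6, Rational(1, 2)))
Pow(Add(Function('B')(Function('s')(-16)), Function('V')(c, -463)), Rational(1, 2)) = Pow(Add(Pow(-14, 2), Pow(6, Rational(1, 2))), Rational(1, 2)) = Pow(Add(196, Pow(6, Rational(1, 2))), Rational(1, 2))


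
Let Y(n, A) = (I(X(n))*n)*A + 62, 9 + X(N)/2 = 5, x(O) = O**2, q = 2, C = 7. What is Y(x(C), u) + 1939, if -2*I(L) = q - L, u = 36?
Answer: -6819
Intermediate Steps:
X(N) = -8 (X(N) = -18 + 2*5 = -18 + 10 = -8)
I(L) = -1 + L/2 (I(L) = -(2 - L)/2 = -1 + L/2)
Y(n, A) = 62 - 5*A*n (Y(n, A) = ((-1 + (1/2)*(-8))*n)*A + 62 = ((-1 - 4)*n)*A + 62 = (-5*n)*A + 62 = -5*A*n + 62 = 62 - 5*A*n)
Y(x(C), u) + 1939 = (62 - 5*36*7**2) + 1939 = (62 - 5*36*49) + 1939 = (62 - 8820) + 1939 = -8758 + 1939 = -6819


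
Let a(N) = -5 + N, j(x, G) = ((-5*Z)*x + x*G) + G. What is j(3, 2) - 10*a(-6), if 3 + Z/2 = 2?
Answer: 148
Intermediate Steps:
Z = -2 (Z = -6 + 2*2 = -6 + 4 = -2)
j(x, G) = G + 10*x + G*x (j(x, G) = ((-5*(-2))*x + x*G) + G = (10*x + G*x) + G = G + 10*x + G*x)
j(3, 2) - 10*a(-6) = (2 + 10*3 + 2*3) - 10*(-5 - 6) = (2 + 30 + 6) - 10*(-11) = 38 + 110 = 148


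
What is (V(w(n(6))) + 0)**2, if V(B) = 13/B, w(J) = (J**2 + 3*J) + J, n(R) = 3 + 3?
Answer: 169/3600 ≈ 0.046944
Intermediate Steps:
n(R) = 6
w(J) = J**2 + 4*J
(V(w(n(6))) + 0)**2 = (13/((6*(4 + 6))) + 0)**2 = (13/((6*10)) + 0)**2 = (13/60 + 0)**2 = (13/60)**2 = 169/3600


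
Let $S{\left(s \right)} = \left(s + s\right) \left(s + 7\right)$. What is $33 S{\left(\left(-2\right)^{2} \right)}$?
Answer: $2904$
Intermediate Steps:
$S{\left(s \right)} = 2 s \left(7 + s\right)$
$33 S{\left(\left(-2\right)^{2} \right)} = 33 \cdot 2 \left(-2\right)^{2} \left(7 + \left(-2\right)^{2}\right) = 33 \cdot 2 \cdot 4 \left(7 + 4\right) = 33 \cdot 2 \cdot 4 \cdot 11 = 33 \cdot 88 = 2904$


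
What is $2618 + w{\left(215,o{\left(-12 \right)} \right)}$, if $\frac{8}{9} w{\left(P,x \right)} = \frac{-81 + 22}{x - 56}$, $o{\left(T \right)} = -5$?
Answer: $\frac{1278115}{488} \approx 2619.1$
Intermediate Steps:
$w{\left(P,x \right)} = - \frac{531}{8 \left(-56 + x\right)}$ ($w{\left(P,x \right)} = \frac{9 \frac{-81 + 22}{x - 56}}{8} = \frac{9 \left(- \frac{59}{-56 + x}\right)}{8} = - \frac{531}{8 \left(-56 + x\right)}$)
$2618 + w{\left(215,o{\left(-12 \right)} \right)} = 2618 - \frac{531}{-448 + 8 \left(-5\right)} = 2618 - \frac{531}{-448 - 40} = 2618 - \frac{531}{-488} = 2618 - - \frac{531}{488} = 2618 + \frac{531}{488} = \frac{1278115}{488}$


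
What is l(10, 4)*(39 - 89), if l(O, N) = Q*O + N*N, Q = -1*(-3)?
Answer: -2300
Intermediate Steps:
Q = 3
l(O, N) = N² + 3*O (l(O, N) = 3*O + N*N = 3*O + N² = N² + 3*O)
l(10, 4)*(39 - 89) = (4² + 3*10)*(39 - 89) = (16 + 30)*(-50) = 46*(-50) = -2300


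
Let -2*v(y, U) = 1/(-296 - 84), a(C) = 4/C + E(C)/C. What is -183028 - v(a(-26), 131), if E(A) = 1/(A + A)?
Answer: -139101281/760 ≈ -1.8303e+5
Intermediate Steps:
E(A) = 1/(2*A)
a(C) = 1/(2*C**2) + 4/C (a(C) = 4/C + (1/(2*C))/C = 4/C + 1/(2*C**2) = 1/(2*C**2) + 4/C)
v(y, U) = 1/760 (v(y, U) = -1/(2*(-296 - 84)) = -1/2/(-380) = -1/2*(-1/380) = 1/760)
-183028 - v(a(-26), 131) = -183028 - 1*1/760 = -183028 - 1/760 = -139101281/760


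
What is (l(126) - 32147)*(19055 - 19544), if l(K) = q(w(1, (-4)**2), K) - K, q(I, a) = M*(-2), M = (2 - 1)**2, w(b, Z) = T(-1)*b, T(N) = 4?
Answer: 15782475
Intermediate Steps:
w(b, Z) = 4*b
M = 1 (M = 1**2 = 1)
q(I, a) = -2 (q(I, a) = 1*(-2) = -2)
l(K) = -2 - K
(l(126) - 32147)*(19055 - 19544) = ((-2 - 1*126) - 32147)*(19055 - 19544) = ((-2 - 126) - 32147)*(-489) = (-128 - 32147)*(-489) = -32275*(-489) = 15782475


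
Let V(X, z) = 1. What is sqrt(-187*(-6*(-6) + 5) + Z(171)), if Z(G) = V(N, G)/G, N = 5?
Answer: 4*I*sqrt(1556879)/57 ≈ 87.561*I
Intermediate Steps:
Z(G) = 1/G
sqrt(-187*(-6*(-6) + 5) + Z(171)) = sqrt(-187*(-6*(-6) + 5) + 1/171) = sqrt(-187*(36 + 5) + 1/171) = sqrt(-187*41 + 1/171) = sqrt(-7667 + 1/171) = sqrt(-1311056/171) = 4*I*sqrt(1556879)/57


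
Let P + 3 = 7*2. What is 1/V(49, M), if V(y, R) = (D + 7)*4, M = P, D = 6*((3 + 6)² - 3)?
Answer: 1/1900 ≈ 0.00052632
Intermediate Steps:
P = 11 (P = -3 + 7*2 = -3 + 14 = 11)
D = 468 (D = 6*(9² - 3) = 6*(81 - 3) = 6*78 = 468)
M = 11
V(y, R) = 1900 (V(y, R) = (468 + 7)*4 = 475*4 = 1900)
1/V(49, M) = 1/1900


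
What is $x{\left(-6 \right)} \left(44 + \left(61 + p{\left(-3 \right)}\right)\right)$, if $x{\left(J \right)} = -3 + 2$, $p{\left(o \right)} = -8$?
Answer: $-97$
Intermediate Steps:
$x{\left(J \right)} = -1$
$x{\left(-6 \right)} \left(44 + \left(61 + p{\left(-3 \right)}\right)\right) = - (44 + \left(61 - 8\right)) = - (44 + 53) = \left(-1\right) 97 = -97$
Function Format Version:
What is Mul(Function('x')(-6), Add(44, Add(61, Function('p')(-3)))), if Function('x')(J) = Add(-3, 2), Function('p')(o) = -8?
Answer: -97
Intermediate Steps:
Function('x')(J) = -1
Mul(Function('x')(-6), Add(44, Add(61, Function('p')(-3)))) = Mul(-1, Add(44, Add(61, -8))) = Mul(-1, Add(44, 53)) = Mul(-1, 97) = -97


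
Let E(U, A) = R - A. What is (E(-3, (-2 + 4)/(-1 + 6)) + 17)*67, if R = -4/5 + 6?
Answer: 7303/5 ≈ 1460.6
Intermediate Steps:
R = 26/5 (R = -4/5 + 6 = 26/5 ≈ 5.2000)
E(U, A) = 26/5 - A
(E(-3, (-2 + 4)/(-1 + 6)) + 17)*67 = ((26/5 - (-2 + 4)/(-1 + 6)) + 17)*67 = ((26/5 - 2/5) + 17)*67 = (24/5 + 17)*67 = (109/5)*67 = 7303/5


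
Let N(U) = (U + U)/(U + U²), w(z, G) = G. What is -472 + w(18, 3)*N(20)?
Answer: -3302/7 ≈ -471.71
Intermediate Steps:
N(U) = 2*U/(U + U²) (N(U) = (2*U)/(U + U²) = 2*U/(U + U²))
-472 + w(18, 3)*N(20) = -472 + 3*(2/(1 + 20)) = -472 + 3*(2/21) = -472 + 2/7 = -3302/7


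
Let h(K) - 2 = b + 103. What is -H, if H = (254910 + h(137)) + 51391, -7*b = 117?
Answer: -2144725/7 ≈ -3.0639e+5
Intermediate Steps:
b = -117/7 (b = -⅐*117 = -117/7 ≈ -16.714)
h(K) = 618/7 (h(K) = 2 + (-117/7 + 103) = 2 + 604/7 = 618/7)
H = 2144725/7 (H = (254910 + 618/7) + 51391 = 1784988/7 + 51391 = 2144725/7 ≈ 3.0639e+5)
-H = -1*2144725/7 = -2144725/7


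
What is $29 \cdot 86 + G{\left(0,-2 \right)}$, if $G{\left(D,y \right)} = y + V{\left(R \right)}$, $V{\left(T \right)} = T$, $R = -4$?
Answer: $2488$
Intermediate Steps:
$G{\left(D,y \right)} = -4 + y$ ($G{\left(D,y \right)} = y - 4 = -4 + y$)
$29 \cdot 86 + G{\left(0,-2 \right)} = 29 \cdot 86 - 6 = 2494 - 6 = 2488$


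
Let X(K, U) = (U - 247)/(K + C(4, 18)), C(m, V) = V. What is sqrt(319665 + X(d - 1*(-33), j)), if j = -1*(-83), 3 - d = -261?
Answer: sqrt(3524300885)/105 ≈ 565.39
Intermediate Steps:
d = 264 (d = 3 - 1*(-261) = 3 + 261 = 264)
j = 83
X(K, U) = (-247 + U)/(18 + K) (X(K, U) = (U - 247)/(K + 18) = (-247 + U)/(18 + K))
sqrt(319665 + X(d - 1*(-33), j)) = sqrt(319665 + (-247 + 83)/(18 + (264 - 1*(-33)))) = sqrt(319665 - 164/(18 + (264 + 33))) = sqrt(319665 - 164/(18 + 297)) = sqrt(319665 - 164/315) = sqrt(100694311/315) = sqrt(3524300885)/105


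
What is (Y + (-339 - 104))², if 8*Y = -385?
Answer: 15437041/64 ≈ 2.4120e+5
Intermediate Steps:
Y = -385/8 (Y = (⅛)*(-385) = -385/8 ≈ -48.125)
(Y + (-339 - 104))² = (-385/8 + (-339 - 104))² = (-385/8 - 443)² = (-3929/8)² = 15437041/64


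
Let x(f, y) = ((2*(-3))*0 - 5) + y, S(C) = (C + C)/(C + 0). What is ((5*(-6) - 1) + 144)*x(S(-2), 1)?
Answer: -452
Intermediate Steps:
S(C) = 2 (S(C) = (2*C)/C = 2)
x(f, y) = -5 + y (x(f, y) = (-6*0 - 5) + y = (0 - 5) + y = -5 + y)
((5*(-6) - 1) + 144)*x(S(-2), 1) = ((5*(-6) - 1) + 144)*(-5 + 1) = ((-30 - 1) + 144)*(-4) = (-31 + 144)*(-4) = 113*(-4) = -452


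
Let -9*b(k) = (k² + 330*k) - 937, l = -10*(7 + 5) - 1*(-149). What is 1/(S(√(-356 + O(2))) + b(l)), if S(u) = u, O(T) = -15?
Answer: -9474/9976303 - 9*I*√371/9976303 ≈ -0.00094965 - 1.7376e-5*I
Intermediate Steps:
l = 29 (l = -10*12 + 149 = -120 + 149 = 29)
b(k) = 937/9 - 110*k/3 - k²/9 (b(k) = -((k² + 330*k) - 937)/9 = -(-937 + k² + 330*k)/9 = 937/9 - 110*k/3 - k²/9)
1/(S(√(-356 + O(2))) + b(l)) = 1/(√(-356 - 15) + (937/9 - 110/3*29 - ⅑*29²)) = 1/(√(-371) + (937/9 - 3190/3 - ⅑*841)) = 1/(I*√371 + (937/9 - 3190/3 - 841/9)) = 1/(I*√371 - 3158/3) = 1/(-3158/3 + I*√371)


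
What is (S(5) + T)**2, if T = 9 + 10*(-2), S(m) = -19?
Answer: 900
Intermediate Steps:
T = -11 (T = 9 - 20 = -11)
(S(5) + T)**2 = (-19 - 11)**2 = (-30)**2 = 900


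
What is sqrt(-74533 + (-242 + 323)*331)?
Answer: I*sqrt(47722) ≈ 218.45*I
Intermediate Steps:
sqrt(-74533 + (-242 + 323)*331) = sqrt(-74533 + 81*331) = sqrt(-74533 + 26811) = sqrt(-47722) = I*sqrt(47722)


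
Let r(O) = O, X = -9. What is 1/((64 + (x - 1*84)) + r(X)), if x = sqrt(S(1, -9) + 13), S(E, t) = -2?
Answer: -29/830 - sqrt(11)/830 ≈ -0.038936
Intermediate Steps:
x = sqrt(11) (x = sqrt(-2 + 13) = sqrt(11) ≈ 3.3166)
1/((64 + (x - 1*84)) + r(X)) = 1/((64 + (sqrt(11) - 1*84)) - 9) = 1/((64 + (sqrt(11) - 84)) - 9) = 1/((64 + (-84 + sqrt(11))) - 9) = 1/((-20 + sqrt(11)) - 9) = 1/(-29 + sqrt(11))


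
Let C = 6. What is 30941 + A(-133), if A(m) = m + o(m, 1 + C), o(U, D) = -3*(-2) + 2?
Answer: 30816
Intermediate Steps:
o(U, D) = 8 (o(U, D) = 6 + 2 = 8)
A(m) = 8 + m (A(m) = m + 8 = 8 + m)
30941 + A(-133) = 30941 + (8 - 133) = 30941 - 125 = 30816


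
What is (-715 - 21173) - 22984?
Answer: -44872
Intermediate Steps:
(-715 - 21173) - 22984 = -21888 - 22984 = -44872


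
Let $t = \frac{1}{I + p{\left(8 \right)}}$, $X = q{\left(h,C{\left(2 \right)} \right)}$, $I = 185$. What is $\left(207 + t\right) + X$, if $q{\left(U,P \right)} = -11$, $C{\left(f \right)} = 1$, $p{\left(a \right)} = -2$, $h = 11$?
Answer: $\frac{35869}{183} \approx 196.01$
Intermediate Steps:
$X = -11$
$t = \frac{1}{183}$ ($t = \frac{1}{185 - 2} = \frac{1}{183} \approx 0.0054645$)
$\left(207 + t\right) + X = \left(207 + \frac{1}{183}\right) - 11 = \frac{37882}{183} - 11 = \frac{35869}{183}$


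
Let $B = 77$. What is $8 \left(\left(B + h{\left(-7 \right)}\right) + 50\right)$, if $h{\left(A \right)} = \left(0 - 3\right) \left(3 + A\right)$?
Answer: $1112$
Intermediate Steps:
$h{\left(A \right)} = -9 - 3 A$ ($h{\left(A \right)} = - 3 \left(3 + A\right) = -9 - 3 A$)
$8 \left(\left(B + h{\left(-7 \right)}\right) + 50\right) = 8 \left(\left(77 - -12\right) + 50\right) = 8 \left(\left(77 + \left(-9 + 21\right)\right) + 50\right) = 8 \left(\left(77 + 12\right) + 50\right) = 8 \left(89 + 50\right) = 8 \cdot 139 = 1112$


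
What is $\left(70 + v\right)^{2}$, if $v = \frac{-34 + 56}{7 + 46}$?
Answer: $\frac{13927824}{2809} \approx 4958.3$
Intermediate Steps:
$v = \frac{22}{53} \approx 0.41509$
$\left(70 + v\right)^{2} = \left(70 + \frac{22}{53}\right)^{2} = \left(\frac{3732}{53}\right)^{2} = \frac{13927824}{2809}$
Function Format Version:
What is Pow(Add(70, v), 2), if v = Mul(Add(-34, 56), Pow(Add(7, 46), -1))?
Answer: Rational(13927824, 2809) ≈ 4958.3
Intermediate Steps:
v = Rational(22, 53) (v = Mul(22, Pow(53, -1)) = Mul(22, Rational(1, 53)) = Rational(22, 53) ≈ 0.41509)
Pow(Add(70, v), 2) = Pow(Add(70, Rational(22, 53)), 2) = Pow(Rational(3732, 53), 2) = Rational(13927824, 2809)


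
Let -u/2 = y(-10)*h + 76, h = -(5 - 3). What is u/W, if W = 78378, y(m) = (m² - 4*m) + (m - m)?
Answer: 68/13063 ≈ 0.0052055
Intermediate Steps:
y(m) = m² - 4*m (y(m) = (m² - 4*m) + 0 = m² - 4*m)
h = -2 (h = -1*2 = -2)
u = 408 (u = -2*(-10*(-4 - 10)*(-2) + 76) = -2*(-10*(-14)*(-2) + 76) = -2*(140*(-2) + 76) = -2*(-280 + 76) = -2*(-204) = 408)
u/W = 408/78378 = 408*(1/78378) = 68/13063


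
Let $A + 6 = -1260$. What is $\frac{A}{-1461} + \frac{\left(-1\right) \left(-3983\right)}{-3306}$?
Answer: $- \frac{544589}{1610022} \approx -0.33825$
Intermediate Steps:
$A = -1266$ ($A = -6 - 1260 = -1266$)
$\frac{A}{-1461} + \frac{\left(-1\right) \left(-3983\right)}{-3306} = - \frac{1266}{-1461} + \frac{\left(-1\right) \left(-3983\right)}{-3306} = \left(-1266\right) \left(- \frac{1}{1461}\right) + 3983 \left(- \frac{1}{3306}\right) = \frac{422}{487} - \frac{3983}{3306} = - \frac{544589}{1610022}$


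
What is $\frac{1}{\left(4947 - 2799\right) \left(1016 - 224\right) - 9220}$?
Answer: $\frac{1}{1691996} \approx 5.9102 \cdot 10^{-7}$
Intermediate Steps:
$\frac{1}{\left(4947 - 2799\right) \left(1016 - 224\right) - 9220} = \frac{1}{2148 \cdot 792 - 9220} = \frac{1}{1701216 - 9220} = \frac{1}{1691996}$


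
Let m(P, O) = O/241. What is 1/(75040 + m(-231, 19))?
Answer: 241/18084659 ≈ 1.3326e-5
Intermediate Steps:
m(P, O) = O/241 (m(P, O) = O*(1/241) = O/241)
1/(75040 + m(-231, 19)) = 1/(75040 + (1/241)*19) = 1/(75040 + 19/241) = 1/(18084659/241) = 241/18084659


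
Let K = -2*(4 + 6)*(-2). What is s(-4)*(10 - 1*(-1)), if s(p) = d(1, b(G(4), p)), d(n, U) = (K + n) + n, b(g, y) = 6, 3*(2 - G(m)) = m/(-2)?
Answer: 462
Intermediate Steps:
G(m) = 2 + m/6 (G(m) = 2 - m/(3*(-2)) = 2 - m*(-1)/(3*2) = 2 - (-1)*m/6 = 2 + m/6)
K = 40 (K = -2*10*(-2) = -20*(-2) = 40)
d(n, U) = 40 + 2*n (d(n, U) = (40 + n) + n = 40 + 2*n)
s(p) = 42 (s(p) = 40 + 2*1 = 40 + 2 = 42)
s(-4)*(10 - 1*(-1)) = 42*(10 - 1*(-1)) = 42*(10 + 1) = 42*11 = 462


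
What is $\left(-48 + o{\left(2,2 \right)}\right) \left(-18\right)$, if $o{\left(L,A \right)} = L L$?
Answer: $792$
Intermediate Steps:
$o{\left(L,A \right)} = L^{2}$
$\left(-48 + o{\left(2,2 \right)}\right) \left(-18\right) = \left(-48 + 2^{2}\right) \left(-18\right) = \left(-48 + 4\right) \left(-18\right) = \left(-44\right) \left(-18\right) = 792$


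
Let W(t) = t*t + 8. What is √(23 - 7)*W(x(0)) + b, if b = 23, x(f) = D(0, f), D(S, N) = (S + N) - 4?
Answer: 119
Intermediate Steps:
D(S, N) = -4 + N + S (D(S, N) = (N + S) - 4 = -4 + N + S)
x(f) = -4 + f (x(f) = -4 + f + 0 = -4 + f)
W(t) = 8 + t² (W(t) = t² + 8 = 8 + t²)
√(23 - 7)*W(x(0)) + b = √(23 - 7)*(8 + (-4 + 0)²) + 23 = √16*(8 + (-4)²) + 23 = 4*(8 + 16) + 23 = 4*24 + 23 = 96 + 23 = 119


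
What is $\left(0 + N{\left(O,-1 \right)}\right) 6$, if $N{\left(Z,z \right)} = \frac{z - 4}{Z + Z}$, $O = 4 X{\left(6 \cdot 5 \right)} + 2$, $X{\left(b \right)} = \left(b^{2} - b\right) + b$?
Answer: $- \frac{15}{3602} \approx -0.0041644$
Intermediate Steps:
$X{\left(b \right)} = b^{2}$
$O = 3602$ ($O = 4 \left(6 \cdot 5\right)^{2} + 2 = 4 \cdot 30^{2} + 2 = 4 \cdot 900 + 2 = 3600 + 2 = 3602$)
$N{\left(Z,z \right)} = \frac{-4 + z}{2 Z}$
$\left(0 + N{\left(O,-1 \right)}\right) 6 = \left(0 + \frac{-4 - 1}{2 \cdot 3602}\right) 6 = \left(0 + \frac{1}{2} \cdot \frac{1}{3602} \left(-5\right)\right) 6 = \left(0 - \frac{5}{7204}\right) 6 = \left(- \frac{5}{7204}\right) 6 = - \frac{15}{3602}$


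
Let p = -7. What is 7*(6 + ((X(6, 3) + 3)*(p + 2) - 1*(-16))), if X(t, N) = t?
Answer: -161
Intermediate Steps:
7*(6 + ((X(6, 3) + 3)*(p + 2) - 1*(-16))) = 7*(6 + ((6 + 3)*(-7 + 2) - 1*(-16))) = 7*(6 + (9*(-5) + 16)) = 7*(6 + (-45 + 16)) = 7*(6 - 29) = 7*(-23) = -161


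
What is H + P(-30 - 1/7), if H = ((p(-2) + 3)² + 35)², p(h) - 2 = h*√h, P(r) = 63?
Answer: 1967 - 2080*I*√2 ≈ 1967.0 - 2941.6*I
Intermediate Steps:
p(h) = 2 + h^(3/2) (p(h) = 2 + h*√h = 2 + h^(3/2))
H = (35 + (5 - 2*I*√2)²)² (H = (((2 + (-2)^(3/2)) + 3)² + 35)² = (((2 - 2*I*√2) + 3)² + 35)² = ((5 - 2*I*√2)² + 35)² = (35 + (5 - 2*I*√2)²)² ≈ 1904.0 - 2941.6*I)
H + P(-30 - 1/7) = (1904 - 2080*I*√2) + 63 = 1967 - 2080*I*√2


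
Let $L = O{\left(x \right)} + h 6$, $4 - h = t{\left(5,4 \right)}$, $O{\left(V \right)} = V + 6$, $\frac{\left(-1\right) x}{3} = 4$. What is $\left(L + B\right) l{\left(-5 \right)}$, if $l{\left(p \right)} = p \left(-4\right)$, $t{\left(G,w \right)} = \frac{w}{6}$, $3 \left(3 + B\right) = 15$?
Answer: $320$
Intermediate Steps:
$x = -12$ ($x = \left(-3\right) 4 = -12$)
$O{\left(V \right)} = 6 + V$
$B = 2$ ($B = -3 + \frac{1}{3} \cdot 15 = -3 + 5 = 2$)
$t{\left(G,w \right)} = \frac{w}{6}$ ($t{\left(G,w \right)} = w \frac{1}{6} = \frac{w}{6}$)
$h = \frac{10}{3}$ ($h = 4 - \frac{1}{6} \cdot 4 = 4 - \frac{2}{3} = \frac{10}{3} \approx 3.3333$)
$l{\left(p \right)} = - 4 p$
$L = 14$ ($L = \left(6 - 12\right) + \frac{10}{3} \cdot 6 = -6 + 20 = 14$)
$\left(L + B\right) l{\left(-5 \right)} = \left(14 + 2\right) \left(\left(-4\right) \left(-5\right)\right) = 16 \cdot 20 = 320$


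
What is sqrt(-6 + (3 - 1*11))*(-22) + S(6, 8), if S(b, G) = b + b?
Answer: 12 - 22*I*sqrt(14) ≈ 12.0 - 82.316*I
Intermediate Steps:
S(b, G) = 2*b
sqrt(-6 + (3 - 1*11))*(-22) + S(6, 8) = sqrt(-6 + (3 - 1*11))*(-22) + 2*6 = sqrt(-6 + (3 - 11))*(-22) + 12 = sqrt(-6 - 8)*(-22) + 12 = sqrt(-14)*(-22) + 12 = (I*sqrt(14))*(-22) + 12 = -22*I*sqrt(14) + 12 = 12 - 22*I*sqrt(14)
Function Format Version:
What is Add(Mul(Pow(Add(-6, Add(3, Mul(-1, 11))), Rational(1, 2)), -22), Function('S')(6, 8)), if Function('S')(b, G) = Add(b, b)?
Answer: Add(12, Mul(-22, I, Pow(14, Rational(1, 2)))) ≈ Add(12.000, Mul(-82.316, I))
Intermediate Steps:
Function('S')(b, G) = Mul(2, b)
Add(Mul(Pow(Add(-6, Add(3, Mul(-1, 11))), Rational(1, 2)), -22), Function('S')(6, 8)) = Add(Mul(Pow(Add(-6, Add(3, Mul(-1, 11))), Rational(1, 2)), -22), Mul(2, 6)) = Add(Mul(Pow(Add(-6, Add(3, -11)), Rational(1, 2)), -22), 12) = Add(Mul(Pow(Add(-6, -8), Rational(1, 2)), -22), 12) = Add(Mul(Pow(-14, Rational(1, 2)), -22), 12) = Add(Mul(Mul(I, Pow(14, Rational(1, 2))), -22), 12) = Add(Mul(-22, I, Pow(14, Rational(1, 2))), 12) = Add(12, Mul(-22, I, Pow(14, Rational(1, 2))))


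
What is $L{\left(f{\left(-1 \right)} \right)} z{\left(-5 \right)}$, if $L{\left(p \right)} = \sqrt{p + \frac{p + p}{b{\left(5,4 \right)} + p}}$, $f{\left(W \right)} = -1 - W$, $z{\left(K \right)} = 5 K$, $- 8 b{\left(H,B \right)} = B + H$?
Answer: $0$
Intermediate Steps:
$b{\left(H,B \right)} = - \frac{B}{8} - \frac{H}{8}$ ($b{\left(H,B \right)} = - \frac{B + H}{8} = - \frac{B}{8} - \frac{H}{8}$)
$L{\left(p \right)} = \sqrt{p + \frac{2 p}{- \frac{9}{8} + p}}$ ($L{\left(p \right)} = \sqrt{p + \frac{p + p}{\left(\left(- \frac{1}{8}\right) 4 - \frac{5}{8}\right) + p}} = \sqrt{p + \frac{2 p}{\left(- \frac{1}{2} - \frac{5}{8}\right) + p}} = \sqrt{p + \frac{2 p}{- \frac{9}{8} + p}}$)
$L{\left(f{\left(-1 \right)} \right)} z{\left(-5 \right)} = \sqrt{\frac{\left(-1 - -1\right) \left(7 + 8 \left(-1 - -1\right)\right)}{-9 + 8 \left(-1 - -1\right)}} 5 \left(-5\right) = \sqrt{\frac{\left(-1 + 1\right) \left(7 + 8 \left(-1 + 1\right)\right)}{-9 + 8 \left(-1 + 1\right)}} \left(-25\right) = \sqrt{\frac{0 \left(7 + 8 \cdot 0\right)}{-9 + 8 \cdot 0}} \left(-25\right) = \sqrt{\frac{0 \left(7 + 0\right)}{-9 + 0}} \left(-25\right) = \sqrt{0 \frac{1}{-9} \cdot 7} \left(-25\right) = \sqrt{0 \left(- \frac{1}{9}\right) 7} \left(-25\right) = \sqrt{0} \left(-25\right) = 0 \left(-25\right) = 0$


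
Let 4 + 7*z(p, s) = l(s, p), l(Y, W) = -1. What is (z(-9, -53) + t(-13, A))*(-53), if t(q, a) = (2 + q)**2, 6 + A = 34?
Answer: -44626/7 ≈ -6375.1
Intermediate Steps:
z(p, s) = -5/7 (z(p, s) = -4/7 + (1/7)*(-1) = -4/7 - 1/7 = -5/7)
A = 28 (A = -6 + 34 = 28)
(z(-9, -53) + t(-13, A))*(-53) = (-5/7 + (2 - 13)**2)*(-53) = (-5/7 + (-11)**2)*(-53) = (-5/7 + 121)*(-53) = (842/7)*(-53) = -44626/7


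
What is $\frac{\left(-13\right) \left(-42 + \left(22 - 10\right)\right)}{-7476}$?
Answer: $- \frac{65}{1246} \approx -0.052167$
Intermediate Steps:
$\frac{\left(-13\right) \left(-42 + \left(22 - 10\right)\right)}{-7476} = - 13 \left(-42 + \left(22 + \left(-12 + 2\right)\right)\right) \left(- \frac{1}{7476}\right) = - 13 \left(-42 + \left(22 - 10\right)\right) \left(- \frac{1}{7476}\right) = - 13 \left(-42 + 12\right) \left(- \frac{1}{7476}\right) = \left(-13\right) \left(-30\right) \left(- \frac{1}{7476}\right) = 390 \left(- \frac{1}{7476}\right) = - \frac{65}{1246}$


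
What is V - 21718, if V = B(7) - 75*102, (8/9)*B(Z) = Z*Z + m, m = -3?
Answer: -117265/4 ≈ -29316.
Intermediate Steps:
B(Z) = -27/8 + 9*Z**2/8 (B(Z) = 9*(Z*Z - 3)/8 = 9*(Z**2 - 3)/8 = 9*(-3 + Z**2)/8 = -27/8 + 9*Z**2/8)
V = -30393/4 (V = (-27/8 + (9/8)*7**2) - 75*102 = (-27/8 + (9/8)*49) - 7650 = (-27/8 + 441/8) - 7650 = 207/4 - 7650 = -30393/4 ≈ -7598.3)
V - 21718 = -30393/4 - 21718 = -117265/4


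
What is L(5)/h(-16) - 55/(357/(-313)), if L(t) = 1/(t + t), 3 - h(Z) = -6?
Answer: 516569/10710 ≈ 48.232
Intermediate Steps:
h(Z) = 9 (h(Z) = 3 - 1*(-6) = 3 + 6 = 9)
L(t) = 1/(2*t)
L(5)/h(-16) - 55/(357/(-313)) = ((½)/5)/9 - 55/(357/(-313)) = ((½)*(⅕))*(⅑) - 55/(357*(-1/313)) = (⅒)*(⅑) - 55/(-357/313) = 1/90 - 55*(-313/357) = 1/90 + 17215/357 = 516569/10710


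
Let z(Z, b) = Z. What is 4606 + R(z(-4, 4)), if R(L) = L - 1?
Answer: 4601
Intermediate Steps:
R(L) = -1 + L
4606 + R(z(-4, 4)) = 4606 + (-1 - 4) = 4606 - 5 = 4601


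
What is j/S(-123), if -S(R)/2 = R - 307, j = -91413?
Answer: -91413/860 ≈ -106.29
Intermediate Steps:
S(R) = 614 - 2*R (S(R) = -2*(R - 307) = -2*(-307 + R) = 614 - 2*R)
j/S(-123) = -91413/(614 - 2*(-123)) = -91413/(614 + 246) = -91413/860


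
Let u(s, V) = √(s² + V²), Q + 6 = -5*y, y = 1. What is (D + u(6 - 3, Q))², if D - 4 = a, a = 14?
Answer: (18 + √130)² ≈ 864.46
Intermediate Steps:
D = 18 (D = 4 + 14 = 18)
Q = -11 (Q = -6 - 5*1 = -6 - 5 = -11)
u(s, V) = √(V² + s²)
(D + u(6 - 3, Q))² = (18 + √((-11)² + (6 - 3)²))² = (18 + √(121 + 3²))² = (18 + √(121 + 9))² = (18 + √130)²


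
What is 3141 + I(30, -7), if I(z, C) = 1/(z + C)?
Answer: 72244/23 ≈ 3141.0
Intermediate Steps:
I(z, C) = 1/(C + z)
3141 + I(30, -7) = 3141 + 1/(-7 + 30) = 3141 + 1/23 = 72244/23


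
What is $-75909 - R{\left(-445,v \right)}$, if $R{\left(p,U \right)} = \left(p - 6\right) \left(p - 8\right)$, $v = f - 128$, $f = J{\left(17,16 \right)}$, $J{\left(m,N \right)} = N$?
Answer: $-280212$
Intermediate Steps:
$f = 16$
$v = -112$ ($v = 16 - 128 = -112$)
$R{\left(p,U \right)} = \left(-8 + p\right) \left(-6 + p\right)$ ($R{\left(p,U \right)} = \left(-6 + p\right) \left(-8 + p\right) = \left(-8 + p\right) \left(-6 + p\right)$)
$-75909 - R{\left(-445,v \right)} = -75909 - \left(48 + \left(-445\right)^{2} - -6230\right) = -75909 - \left(48 + 198025 + 6230\right) = -75909 - 204303 = -280212$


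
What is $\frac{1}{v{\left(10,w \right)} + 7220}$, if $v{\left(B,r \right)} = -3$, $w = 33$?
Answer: $\frac{1}{7217} \approx 0.00013856$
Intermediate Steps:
$\frac{1}{v{\left(10,w \right)} + 7220} = \frac{1}{-3 + 7220} = \frac{1}{7217}$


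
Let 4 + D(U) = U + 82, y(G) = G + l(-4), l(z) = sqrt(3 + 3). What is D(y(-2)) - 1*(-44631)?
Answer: 44707 + sqrt(6) ≈ 44709.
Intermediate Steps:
l(z) = sqrt(6)
y(G) = G + sqrt(6)
D(U) = 78 + U (D(U) = -4 + (U + 82) = -4 + (82 + U) = 78 + U)
D(y(-2)) - 1*(-44631) = (78 + (-2 + sqrt(6))) - 1*(-44631) = (76 + sqrt(6)) + 44631 = 44707 + sqrt(6)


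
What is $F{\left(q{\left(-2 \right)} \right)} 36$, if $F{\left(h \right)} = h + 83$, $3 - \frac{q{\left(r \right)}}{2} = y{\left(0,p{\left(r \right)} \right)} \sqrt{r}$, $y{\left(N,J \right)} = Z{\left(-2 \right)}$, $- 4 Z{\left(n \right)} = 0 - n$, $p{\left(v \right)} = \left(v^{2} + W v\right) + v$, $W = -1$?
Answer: $3204 + 36 i \sqrt{2} \approx 3204.0 + 50.912 i$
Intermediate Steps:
$p{\left(v \right)} = v^{2}$ ($p{\left(v \right)} = \left(v^{2} - v\right) + v = v^{2}$)
$Z{\left(n \right)} = \frac{n}{4}$ ($Z{\left(n \right)} = - \frac{0 - n}{4} = - \frac{\left(-1\right) n}{4} = \frac{n}{4}$)
$y{\left(N,J \right)} = - \frac{1}{2}$ ($y{\left(N,J \right)} = \frac{1}{4} \left(-2\right) = - \frac{1}{2}$)
$q{\left(r \right)} = 6 + \sqrt{r}$ ($q{\left(r \right)} = 6 - 2 \left(- \frac{\sqrt{r}}{2}\right) = 6 + \sqrt{r}$)
$F{\left(h \right)} = 83 + h$
$F{\left(q{\left(-2 \right)} \right)} 36 = \left(83 + \left(6 + \sqrt{-2}\right)\right) 36 = \left(83 + \left(6 + i \sqrt{2}\right)\right) 36 = \left(89 + i \sqrt{2}\right) 36 = 3204 + 36 i \sqrt{2}$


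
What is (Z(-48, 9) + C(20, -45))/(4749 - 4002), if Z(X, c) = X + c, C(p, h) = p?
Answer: -19/747 ≈ -0.025435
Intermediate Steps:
(Z(-48, 9) + C(20, -45))/(4749 - 4002) = ((-48 + 9) + 20)/(4749 - 4002) = (-39 + 20)/747 = -19*1/747 = -19/747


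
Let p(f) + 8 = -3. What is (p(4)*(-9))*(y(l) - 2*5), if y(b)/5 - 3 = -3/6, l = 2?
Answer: 495/2 ≈ 247.50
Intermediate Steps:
p(f) = -11 (p(f) = -8 - 3 = -11)
y(b) = 25/2 (y(b) = 15 + 5*(-3/6) = 15 + 5*(-3*1/6) = 15 + 5*(-1/2) = 15 - 5/2 = 25/2)
(p(4)*(-9))*(y(l) - 2*5) = (-11*(-9))*(25/2 - 2*5) = 99*(25/2 - 10) = 99*(5/2) = 495/2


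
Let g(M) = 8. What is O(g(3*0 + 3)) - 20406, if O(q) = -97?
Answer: -20503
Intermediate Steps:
O(g(3*0 + 3)) - 20406 = -97 - 20406 = -20503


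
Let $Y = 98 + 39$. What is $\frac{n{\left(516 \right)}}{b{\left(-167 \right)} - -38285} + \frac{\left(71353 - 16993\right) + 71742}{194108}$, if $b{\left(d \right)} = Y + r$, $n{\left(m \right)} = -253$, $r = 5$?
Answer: $\frac{2398306115}{3729494058} \approx 0.64306$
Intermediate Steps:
$Y = 137$
$b{\left(d \right)} = 142$ ($b{\left(d \right)} = 137 + 5 = 142$)
$\frac{n{\left(516 \right)}}{b{\left(-167 \right)} - -38285} + \frac{\left(71353 - 16993\right) + 71742}{194108} = - \frac{253}{142 - -38285} + \frac{\left(71353 - 16993\right) + 71742}{194108} = - \frac{253}{142 + 38285} + \left(54360 + 71742\right) \frac{1}{194108} = - \frac{253}{38427} + 126102 \cdot \frac{1}{194108} = \left(-253\right) \frac{1}{38427} + \frac{63051}{97054} = - \frac{253}{38427} + \frac{63051}{97054} = \frac{2398306115}{3729494058}$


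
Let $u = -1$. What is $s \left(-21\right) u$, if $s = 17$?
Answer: $357$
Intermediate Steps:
$s \left(-21\right) u = 17 \left(-21\right) \left(-1\right) = \left(-357\right) \left(-1\right) = 357$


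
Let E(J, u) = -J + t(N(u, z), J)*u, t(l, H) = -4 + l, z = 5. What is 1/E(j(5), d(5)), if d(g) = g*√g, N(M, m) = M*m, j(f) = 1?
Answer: 39/24211 + 5*√5/96844 ≈ 0.0017263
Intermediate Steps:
d(g) = g^(3/2)
E(J, u) = -J + u*(-4 + 5*u) (E(J, u) = -J + (-4 + u*5)*u = -J + (-4 + 5*u)*u = -J + u*(-4 + 5*u))
1/E(j(5), d(5)) = 1/(-1*1 + 5^(3/2)*(-4 + 5*5^(3/2))) = 1/(-1 + (5*√5)*(-4 + 5*(5*√5))) = 1/(-1 + (5*√5)*(-4 + 25*√5)) = 1/(-1 + 5*√5*(-4 + 25*√5))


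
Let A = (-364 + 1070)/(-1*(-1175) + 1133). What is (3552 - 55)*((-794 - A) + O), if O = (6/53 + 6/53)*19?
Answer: -168968832825/61162 ≈ -2.7626e+6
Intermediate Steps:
A = 353/1154 (A = 706/(1175 + 1133) = 706/2308 = 706*(1/2308) = 353/1154 ≈ 0.30589)
O = 228/53 (O = (6*(1/53) + 6*(1/53))*19 = (6/53 + 6/53)*19 = (12/53)*19 = 228/53 ≈ 4.3019)
(3552 - 55)*((-794 - A) + O) = (3552 - 55)*((-794 - 1*353/1154) + 228/53) = 3497*((-794 - 353/1154) + 228/53) = 3497*(-916629/1154 + 228/53) = 3497*(-48318225/61162) = -168968832825/61162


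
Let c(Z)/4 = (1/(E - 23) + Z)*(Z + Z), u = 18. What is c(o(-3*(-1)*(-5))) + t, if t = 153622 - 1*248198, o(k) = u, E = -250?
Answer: -8370592/91 ≈ -91985.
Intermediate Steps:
o(k) = 18
c(Z) = 8*Z*(-1/273 + Z) (c(Z) = 4*((1/(-250 - 23) + Z)*(Z + Z)) = 4*((1/(-273) + Z)*(2*Z)) = 4*((-1/273 + Z)*(2*Z)) = 4*(2*Z*(-1/273 + Z)) = 8*Z*(-1/273 + Z))
t = -94576 (t = 153622 - 248198 = -94576)
c(o(-3*(-1)*(-5))) + t = (8/273)*18*(-1 + 273*18) - 94576 = (8/273)*18*(-1 + 4914) - 94576 = (8/273)*18*4913 - 94576 = 235824/91 - 94576 = -8370592/91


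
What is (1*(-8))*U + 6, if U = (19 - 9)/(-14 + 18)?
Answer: -14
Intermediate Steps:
U = 5/2 (U = 10/4 = 10*(¼) = 5/2 ≈ 2.5000)
(1*(-8))*U + 6 = (1*(-8))*(5/2) + 6 = -8*5/2 + 6 = -20 + 6 = -14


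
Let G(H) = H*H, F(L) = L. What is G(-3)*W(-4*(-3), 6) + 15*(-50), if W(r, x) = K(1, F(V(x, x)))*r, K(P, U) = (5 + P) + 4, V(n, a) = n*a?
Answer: 330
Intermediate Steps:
V(n, a) = a*n
K(P, U) = 9 + P
W(r, x) = 10*r (W(r, x) = (9 + 1)*r = 10*r)
G(H) = H**2
G(-3)*W(-4*(-3), 6) + 15*(-50) = (-3)**2*(10*(-4*(-3))) + 15*(-50) = 9*(10*12) - 750 = 9*120 - 750 = 1080 - 750 = 330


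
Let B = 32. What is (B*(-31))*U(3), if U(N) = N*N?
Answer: -8928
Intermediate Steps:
U(N) = N²
(B*(-31))*U(3) = (32*(-31))*3² = -992*9 = -8928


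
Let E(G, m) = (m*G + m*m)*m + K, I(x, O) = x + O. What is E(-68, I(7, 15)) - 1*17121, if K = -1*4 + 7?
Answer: -39382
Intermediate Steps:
K = 3 (K = -4 + 7 = 3)
I(x, O) = O + x
E(G, m) = 3 + m*(m² + G*m) (E(G, m) = (m*G + m*m)*m + 3 = (G*m + m²)*m + 3 = (m² + G*m)*m + 3 = m*(m² + G*m) + 3 = 3 + m*(m² + G*m))
E(-68, I(7, 15)) - 1*17121 = (3 + (15 + 7)³ - 68*(15 + 7)²) - 1*17121 = (3 + 22³ - 68*22²) - 17121 = (3 + 10648 - 68*484) - 17121 = (3 + 10648 - 32912) - 17121 = -22261 - 17121 = -39382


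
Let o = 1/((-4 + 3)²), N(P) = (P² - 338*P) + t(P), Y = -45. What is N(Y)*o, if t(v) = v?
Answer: 17190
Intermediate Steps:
N(P) = P² - 337*P (N(P) = (P² - 338*P) + P = P² - 337*P)
o = 1 (o = 1/((-1)²) = 1/1 = 1)
N(Y)*o = -45*(-337 - 45)*1 = -45*(-382)*1 = 17190*1 = 17190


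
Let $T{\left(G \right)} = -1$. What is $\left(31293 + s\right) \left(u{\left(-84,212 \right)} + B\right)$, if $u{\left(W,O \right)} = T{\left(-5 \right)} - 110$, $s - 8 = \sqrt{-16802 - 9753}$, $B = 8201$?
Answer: $253225090 + 8090 i \sqrt{26555} \approx 2.5323 \cdot 10^{8} + 1.3183 \cdot 10^{6} i$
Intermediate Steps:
$s = 8 + i \sqrt{26555}$ ($s = 8 + \sqrt{-16802 - 9753} = 8 + \sqrt{-26555} = 8 + i \sqrt{26555} \approx 8.0 + 162.96 i$)
$u{\left(W,O \right)} = -111$ ($u{\left(W,O \right)} = -1 - 110 = -111$)
$\left(31293 + s\right) \left(u{\left(-84,212 \right)} + B\right) = \left(31293 + \left(8 + i \sqrt{26555}\right)\right) \left(-111 + 8201\right) = \left(31301 + i \sqrt{26555}\right) 8090 = 253225090 + 8090 i \sqrt{26555}$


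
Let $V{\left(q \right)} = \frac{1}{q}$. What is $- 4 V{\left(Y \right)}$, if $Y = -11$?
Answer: $\frac{4}{11} \approx 0.36364$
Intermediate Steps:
$- 4 V{\left(Y \right)} = - \frac{4}{-11} = \left(-4\right) \left(- \frac{1}{11}\right) = \frac{4}{11}$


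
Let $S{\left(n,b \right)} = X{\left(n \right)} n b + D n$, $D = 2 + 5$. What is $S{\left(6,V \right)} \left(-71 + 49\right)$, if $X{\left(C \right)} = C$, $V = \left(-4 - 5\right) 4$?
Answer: $27588$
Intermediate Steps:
$D = 7$
$V = -36$ ($V = \left(-9\right) 4 = -36$)
$S{\left(n,b \right)} = 7 n + b n^{2}$ ($S{\left(n,b \right)} = n n b + 7 n = n^{2} b + 7 n = b n^{2} + 7 n = 7 n + b n^{2}$)
$S{\left(6,V \right)} \left(-71 + 49\right) = 6 \left(7 - 216\right) \left(-71 + 49\right) = 6 \left(7 - 216\right) \left(-22\right) = 6 \left(-209\right) \left(-22\right) = \left(-1254\right) \left(-22\right) = 27588$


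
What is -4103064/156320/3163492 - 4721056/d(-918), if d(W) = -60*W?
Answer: -7295759386809043/85118750577360 ≈ -85.713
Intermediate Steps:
-4103064/156320/3163492 - 4721056/d(-918) = -4103064/156320/3163492 - 4721056/((-60*(-918))) = -4103064*1/156320*(1/3163492) - 4721056/55080 = -512883/19540*1/3163492 - 4721056*1/55080 = -512883/61814633680 - 590132/6885 = -7295759386809043/85118750577360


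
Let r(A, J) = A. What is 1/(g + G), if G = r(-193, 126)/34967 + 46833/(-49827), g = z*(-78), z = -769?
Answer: 580766903/34835011300372 ≈ 1.6672e-5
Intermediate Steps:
g = 59982 (g = -769*(-78) = 59982)
G = -549075374/580766903 (G = -193/34967 + 46833/(-49827) = -193*1/34967 + 46833*(-1/49827) = -193/34967 - 15611/16609 = -549075374/580766903 ≈ -0.94543)
1/(g + G) = 1/(59982 - 549075374/580766903) = 1/(34835011300372/580766903) = 580766903/34835011300372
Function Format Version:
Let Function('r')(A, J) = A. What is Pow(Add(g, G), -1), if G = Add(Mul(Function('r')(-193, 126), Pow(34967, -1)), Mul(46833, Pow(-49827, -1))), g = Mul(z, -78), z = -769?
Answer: Rational(580766903, 34835011300372) ≈ 1.6672e-5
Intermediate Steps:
g = 59982 (g = Mul(-769, -78) = 59982)
G = Rational(-549075374, 580766903) (G = Add(Mul(-193, Pow(34967, -1)), Mul(46833, Pow(-49827, -1))) = Add(Mul(-193, Rational(1, 34967)), Mul(46833, Rational(-1, 49827))) = Add(Rational(-193, 34967), Rational(-15611, 16609)) = Rational(-549075374, 580766903) ≈ -0.94543)
Pow(Add(g, G), -1) = Pow(Add(59982, Rational(-549075374, 580766903)), -1) = Pow(Rational(34835011300372, 580766903), -1) = Rational(580766903, 34835011300372)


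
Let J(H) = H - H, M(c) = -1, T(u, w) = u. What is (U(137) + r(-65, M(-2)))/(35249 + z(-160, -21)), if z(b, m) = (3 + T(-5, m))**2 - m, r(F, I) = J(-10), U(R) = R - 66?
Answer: 71/35274 ≈ 0.0020128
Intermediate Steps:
U(R) = -66 + R
J(H) = 0
r(F, I) = 0
z(b, m) = 4 - m (z(b, m) = (3 - 5)**2 - m = (-2)**2 - m = 4 - m)
(U(137) + r(-65, M(-2)))/(35249 + z(-160, -21)) = ((-66 + 137) + 0)/(35249 + (4 - 1*(-21))) = (71 + 0)/(35249 + (4 + 21)) = 71/(35249 + 25) = 71/35274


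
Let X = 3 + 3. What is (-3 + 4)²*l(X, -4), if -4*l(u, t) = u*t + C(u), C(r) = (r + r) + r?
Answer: 3/2 ≈ 1.5000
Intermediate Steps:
C(r) = 3*r (C(r) = 2*r + r = 3*r)
X = 6
l(u, t) = -3*u/4 - t*u/4 (l(u, t) = -(u*t + 3*u)/4 = -(t*u + 3*u)/4 = -(3*u + t*u)/4 = -3*u/4 - t*u/4)
(-3 + 4)²*l(X, -4) = (-3 + 4)²*((¼)*6*(-3 - 1*(-4))) = 1²*((¼)*6*(-3 + 4)) = 1*((¼)*6*1) = 1*(3/2) = 3/2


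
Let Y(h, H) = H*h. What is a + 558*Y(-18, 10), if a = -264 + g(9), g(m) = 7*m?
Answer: -100641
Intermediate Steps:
a = -201 (a = -264 + 7*9 = -264 + 63 = -201)
a + 558*Y(-18, 10) = -201 + 558*(10*(-18)) = -201 + 558*(-180) = -201 - 100440 = -100641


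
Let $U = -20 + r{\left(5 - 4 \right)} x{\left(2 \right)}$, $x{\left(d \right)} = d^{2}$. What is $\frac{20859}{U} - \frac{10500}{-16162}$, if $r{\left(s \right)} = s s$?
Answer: $- \frac{168477579}{129296} \approx -1303.0$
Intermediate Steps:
$r{\left(s \right)} = s^{2}$
$U = -16$ ($U = -20 + \left(5 - 4\right)^{2} \cdot 2^{2} = -20 + \left(5 - 4\right)^{2} \cdot 4 = -20 + 1^{2} \cdot 4 = -20 + 1 \cdot 4 = -20 + 4 = -16$)
$\frac{20859}{U} - \frac{10500}{-16162} = \frac{20859}{-16} - \frac{10500}{-16162} = 20859 \left(- \frac{1}{16}\right) - - \frac{5250}{8081} = - \frac{20859}{16} + \frac{5250}{8081} = - \frac{168477579}{129296}$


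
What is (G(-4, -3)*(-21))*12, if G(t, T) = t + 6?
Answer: -504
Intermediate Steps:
G(t, T) = 6 + t
(G(-4, -3)*(-21))*12 = ((6 - 4)*(-21))*12 = (2*(-21))*12 = -42*12 = -504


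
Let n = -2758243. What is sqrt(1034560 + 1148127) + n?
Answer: -2758243 + sqrt(2182687) ≈ -2.7568e+6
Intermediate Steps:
sqrt(1034560 + 1148127) + n = sqrt(1034560 + 1148127) - 2758243 = sqrt(2182687) - 2758243 = -2758243 + sqrt(2182687)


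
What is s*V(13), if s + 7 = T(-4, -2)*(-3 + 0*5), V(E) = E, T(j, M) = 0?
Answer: -91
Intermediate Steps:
s = -7 (s = -7 + 0*(-3 + 0*5) = -7 + 0*(-3 + 0) = -7 + 0*(-3) = -7 + 0 = -7)
s*V(13) = -7*13 = -91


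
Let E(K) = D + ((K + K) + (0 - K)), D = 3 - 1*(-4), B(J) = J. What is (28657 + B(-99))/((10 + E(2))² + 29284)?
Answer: 28558/29645 ≈ 0.96333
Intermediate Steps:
D = 7 (D = 3 + 4 = 7)
E(K) = 7 + K (E(K) = 7 + ((K + K) + (0 - K)) = 7 + (2*K - K) = 7 + K)
(28657 + B(-99))/((10 + E(2))² + 29284) = (28657 - 99)/((10 + (7 + 2))² + 29284) = 28558/((10 + 9)² + 29284) = 28558/(19² + 29284) = 28558/(361 + 29284) = 28558/29645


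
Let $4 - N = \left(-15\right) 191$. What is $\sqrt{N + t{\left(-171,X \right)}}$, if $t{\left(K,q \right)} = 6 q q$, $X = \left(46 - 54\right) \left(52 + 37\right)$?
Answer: $\sqrt{3044533} \approx 1744.9$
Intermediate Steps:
$X = -712$ ($X = \left(-8\right) 89 = -712$)
$t{\left(K,q \right)} = 6 q^{2}$
$N = 2869$ ($N = 4 - \left(-15\right) 191 = 4 - -2865 = 4 + 2865 = 2869$)
$\sqrt{N + t{\left(-171,X \right)}} = \sqrt{2869 + 6 \left(-712\right)^{2}} = \sqrt{2869 + 6 \cdot 506944} = \sqrt{2869 + 3041664} = \sqrt{3044533}$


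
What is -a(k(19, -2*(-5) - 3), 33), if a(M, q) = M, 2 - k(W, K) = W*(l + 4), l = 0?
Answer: 74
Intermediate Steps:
k(W, K) = 2 - 4*W (k(W, K) = 2 - W*(0 + 4) = 2 - W*4 = 2 - 4*W)
-a(k(19, -2*(-5) - 3), 33) = -(2 - 4*19) = -(2 - 76) = -1*(-74) = 74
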